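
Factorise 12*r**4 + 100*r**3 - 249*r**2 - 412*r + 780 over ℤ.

Trying the rational-root candidates, r = 3/2 is a root, so (2*r - 3) is a factor; dividing leaves 6*r**3 + 59*r**2 - 36*r - 260.
Next, r = 13/6 is a root, giving the factor (6*r - 13) and quotient r**2 + 12*r + 20.
The remaining quadratic factors as (r + 10)(r + 2).

(2*r - 3)*(6*r - 13)*(r + 10)*(r + 2)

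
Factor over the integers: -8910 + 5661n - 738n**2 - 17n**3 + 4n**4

By the rational root theorem, n = -15 is a root, giving the factor (n + 15) and quotient 4n**3 - 77n**2 + 417n - 594.
Then n = 6 is a root, giving the factor (n - 6) and quotient 4n**2 - 53n + 99.
The remaining quadratic factors as (n - 11)(4n - 9).

(4n - 9)(n + 15)(n - 11)(n - 6)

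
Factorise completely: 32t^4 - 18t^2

Every term has a factor of 2t^2. Then 16t^2 - 9 = (4t)² − (3)².

2t^2(4t + 3)(4t - 3)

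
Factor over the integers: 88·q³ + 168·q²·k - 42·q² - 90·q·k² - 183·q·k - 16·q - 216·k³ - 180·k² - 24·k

(11·q - 12·k - 8)·(2·q + 3·k)·(4·q + 6·k + 1)

Group: 4·q·(22·q² + 9·q·k - 16·q - 36·k² - 24·k) + (6·k + 1)·(22·q² + 9·q·k - 16·q - 36·k² - 24·k); both groups contain (22·q² + 9·q·k - 16·q - 36·k² - 24·k), so (4·q + 6·k + 1) is a factor with cofactor 22·q² + 9·q·k - 16·q - 36·k² - 24·k.
The cofactor groups again: 22·q² + 9·q·k - 16·q - 36·k² - 24·k = 11·q·(2·q + 3·k) + (-12·k - 8)·(2·q + 3·k); both groups contain (2·q + 3·k), giving (11·q - 12·k - 8)·(2·q + 3·k).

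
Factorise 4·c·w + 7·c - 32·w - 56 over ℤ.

(4·w + 7)·(c - 8)

Group as (4·c·w + 7·c) + (-32·w - 56) = c·(4·w + 7) - 8·(4·w + 7).
Both groups share the factor (4·w + 7).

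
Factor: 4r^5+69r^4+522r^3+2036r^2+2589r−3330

(4r−3)(r+5)(r+6)(r^2+7r+37)

Trying the rational-root candidates, r = 3/4 is a root, giving the factor (4r−3) and quotient r^4+18r^3+144r^2+617r+1110.
Next, r = −5 is a root, so (r+5) divides it; the quotient is r^3+13r^2+79r+222.
Continuing, r = −6 is a root, so (r+6) is a factor; dividing leaves r^2+7r+37.
The quadratic r^2+7r+37 has discriminant −99 < 0 and is irreducible over ℤ.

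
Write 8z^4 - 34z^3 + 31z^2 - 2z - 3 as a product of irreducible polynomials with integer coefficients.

(2z - 1)(4z + 1)(z - 1)(z - 3)

Trying the rational-root candidates, z = -1/4 is a root, giving the factor (4z + 1) and quotient 2z^3 - 9z^2 + 10z - 3.
Next, z = 1 is a root, giving the factor (z - 1) and quotient 2z^2 - 7z + 3.
The remaining quadratic factors as (z - 3)(2z - 1).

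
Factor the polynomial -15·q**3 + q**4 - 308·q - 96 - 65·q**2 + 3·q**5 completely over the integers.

(3·q + 1)·(q + 3)·(q - 4)·(q**2 + q + 8)

Among the possible rational roots, q = -3 is a root, so (q + 3) is a factor; dividing leaves 3·q**4 - 8·q**3 + 9·q**2 - 92·q - 32.
Then q = -1/3 is a root, giving the factor (3·q + 1) and quotient q**3 - 3·q**2 + 4·q - 32.
Continuing, q = 4 is a root, so (q - 4) divides it; the quotient is q**2 + q + 8.
The quadratic q**2 + q + 8 has discriminant -31 < 0 and is irreducible over ℤ.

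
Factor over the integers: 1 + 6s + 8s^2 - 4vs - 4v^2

Group: -2v(2v - 2s - 1) + (-4s - 1)(2v - 2s - 1); both groups contain (2v - 2s - 1).

-(2v - 2s - 1)(2v + 4s + 1)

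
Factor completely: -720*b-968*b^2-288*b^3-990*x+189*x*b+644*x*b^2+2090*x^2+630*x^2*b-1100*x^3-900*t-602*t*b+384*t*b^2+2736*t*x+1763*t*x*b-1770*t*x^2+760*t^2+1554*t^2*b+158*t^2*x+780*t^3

(13*t+10*x-4*b-9)*(10*t+11*x+8*b)*(6*t-10*x+9*b+10)

Group: 10*t*(78*t^2-70*t*x+93*t*b+76*t-100*x^2+130*x*b+190*x-36*b^2-121*b-90) + (11*x+8*b)*(78*t^2-70*t*x+93*t*b+76*t-100*x^2+130*x*b+190*x-36*b^2-121*b-90); both groups contain (78*t^2-70*t*x+93*t*b+76*t-100*x^2+130*x*b+190*x-36*b^2-121*b-90), so (10*t+11*x+8*b) is a factor with cofactor 78*t^2-70*t*x+93*t*b+76*t-100*x^2+130*x*b+190*x-36*b^2-121*b-90.
The cofactor groups again: 78*t^2-70*t*x+93*t*b+76*t-100*x^2+130*x*b+190*x-36*b^2-121*b-90 = 6*t*(13*t+10*x-4*b-9) + (-10*x+9*b+10)*(13*t+10*x-4*b-9); both groups contain (13*t+10*x-4*b-9), giving (6*t-10*x+9*b+10)*(13*t+10*x-4*b-9).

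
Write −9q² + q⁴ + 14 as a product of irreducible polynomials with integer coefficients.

(q² − 2)(q² − 7)

Substitute u = q² to get a quadratic in u, then factor.
q² − 7 is irreducible over ℤ (7 is not a perfect square).
q² − 2 is irreducible over ℤ (2 is not a perfect square).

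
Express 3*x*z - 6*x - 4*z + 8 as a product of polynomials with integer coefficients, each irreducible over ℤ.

(3*x - 4)*(z - 2)

Group as (3*x*z - 6*x) + (-4*z + 8) = 3*x*(z - 2) - 4*(z - 2).
Both groups share the factor (z - 2).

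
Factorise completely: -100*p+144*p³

Pull out the common factor 4*p; 36*p²-25 is a difference of squares.

4*p*(6*p+5)*(6*p-5)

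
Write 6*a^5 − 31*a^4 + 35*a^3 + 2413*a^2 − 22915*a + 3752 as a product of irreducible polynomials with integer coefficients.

Testing divisors of the constant over divisors of the leading coefficient, a = 1/6 is a root, so (6*a − 1) divides it; the quotient is a^4 − 5*a^3 + 5*a^2 + 403*a − 3752.
Next, a = 7 is a root, giving the factor (a − 7) and quotient a^3 + 2*a^2 + 19*a + 536.
Next, a = −8 is a root, giving the factor (a + 8) and quotient a^2 − 6*a + 67.
The quadratic a^2 − 6*a + 67 has discriminant −232 < 0 and is irreducible over ℤ.

(6*a − 1)*(a + 8)*(a − 7)*(a^2 − 6*a + 67)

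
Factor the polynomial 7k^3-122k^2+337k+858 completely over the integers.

Trying the rational-root candidates, k = -11/7 is a root, so (7k+11) divides it; the quotient is k^2-19k+78.
The remaining quadratic factors as (k-6)(k-13).

(7k+11)(k-13)(k-6)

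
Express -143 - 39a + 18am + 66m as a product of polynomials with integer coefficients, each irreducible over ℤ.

(3a + 11)(6m - 13)

Group as (18am - 39a) + (66m - 143) = 3a(6m - 13) + 11(6m - 13).
Both groups share the factor (6m - 13).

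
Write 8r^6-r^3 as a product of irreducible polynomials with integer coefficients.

r^3(2r-1)(4r^2+2r+1)

Factor out r^3 first: what remains is 8r^3-1.
Recognize a difference of cubes with the parts 2r and 1.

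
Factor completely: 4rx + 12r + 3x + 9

(4r + 3)(x + 3)

Group as (4rx + 12r) + (3x + 9) = 4r(x + 3) + 3(x + 3).
Both groups share the factor (x + 3).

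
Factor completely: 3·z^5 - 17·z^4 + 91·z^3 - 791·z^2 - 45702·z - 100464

(3·z + 7)·(z + 8)·(z - 13)·(z^2 - 3·z + 138)

Among the possible rational roots, z = 13 is a root, so (z - 13) is a factor; dividing leaves 3·z^4 + 22·z^3 + 377·z^2 + 4110·z + 7728.
Then z = -8 is a root, giving the factor (z + 8) and quotient 3·z^3 - 2·z^2 + 393·z + 966.
Continuing, z = -7/3 is a root, so (3·z + 7) is a factor; dividing leaves z^2 - 3·z + 138.
The quadratic z^2 - 3·z + 138 has discriminant -543 < 0 and is irreducible over ℤ.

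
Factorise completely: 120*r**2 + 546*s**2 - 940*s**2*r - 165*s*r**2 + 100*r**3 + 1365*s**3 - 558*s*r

(13*s - 4*r)*(7*s - 5*r)*(15*s + 5*r + 6)

Group: 13*s*(105*s**2 - 40*s*r + 42*s - 25*r**2 - 30*r) - 4*r*(105*s**2 - 40*s*r + 42*s - 25*r**2 - 30*r); both groups contain (105*s**2 - 40*s*r + 42*s - 25*r**2 - 30*r), so (13*s - 4*r) is a factor with cofactor 105*s**2 - 40*s*r + 42*s - 25*r**2 - 30*r.
The cofactor groups again: 105*s**2 - 40*s*r + 42*s - 25*r**2 - 30*r = 15*s*(7*s - 5*r) + (5*r + 6)*(7*s - 5*r); both groups contain (7*s - 5*r), giving (15*s + 5*r + 6)*(7*s - 5*r).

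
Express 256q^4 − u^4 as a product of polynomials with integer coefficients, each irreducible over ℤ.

(4q + u)(4q − u)(16q^2 + u^2)

Write as (16q^2)² − (u^2)², then factor 16q^2 − u^2 once more.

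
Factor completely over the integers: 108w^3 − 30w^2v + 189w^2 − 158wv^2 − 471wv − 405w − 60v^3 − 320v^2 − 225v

(4w − 6v − 5)(3w + 2v + 9)(9w + 5v)

Group: 3w(36w^2 − 34wv − 45w − 30v^2 − 25v) + (2v + 9)(36w^2 − 34wv − 45w − 30v^2 − 25v); both groups contain (36w^2 − 34wv − 45w − 30v^2 − 25v), so (3w + 2v + 9) is a factor with cofactor 36w^2 − 34wv − 45w − 30v^2 − 25v.
The cofactor groups again: 36w^2 − 34wv − 45w − 30v^2 − 25v = 9w(4w − 6v − 5) + 5v(4w − 6v − 5); both groups contain (4w − 6v − 5), giving (9w + 5v)(4w − 6v − 5).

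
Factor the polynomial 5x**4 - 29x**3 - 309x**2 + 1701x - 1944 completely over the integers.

Among the possible rational roots, x = 3 is a root, so (x - 3) divides it; the quotient is 5x**3 - 14x**2 - 351x + 648.
Next, x = 9 is a root, so (x - 9) is a factor; dividing leaves 5x**2 + 31x - 72.
The remaining quadratic factors as (5x - 9)(x + 8).

(5x - 9)(x + 8)(x - 3)(x - 9)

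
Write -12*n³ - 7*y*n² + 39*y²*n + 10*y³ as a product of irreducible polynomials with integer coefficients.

(5*y - 3*n)*(y + 4*n)*(2*y + n)

Group: 2*y*(5*y² + 17*y*n - 12*n²) + n*(5*y² + 17*y*n - 12*n²); both groups contain (5*y² + 17*y*n - 12*n²), so (2*y + n) is a factor with cofactor 5*y² + 17*y*n - 12*n².
The cofactor groups again: 5*y² + 17*y*n - 12*n² = 5*y*(y + 4*n) - 3*n*(y + 4*n); both groups contain (y + 4*n), giving (5*y - 3*n)*(y + 4*n).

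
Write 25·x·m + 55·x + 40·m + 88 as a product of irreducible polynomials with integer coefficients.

(5·m + 11)·(5·x + 8)

Group as (25·x·m + 55·x) + (40·m + 88) = 5·x·(5·m + 11) + 8·(5·m + 11).
Both groups share the factor (5·m + 11).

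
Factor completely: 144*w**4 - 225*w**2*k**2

Pull out the common factor 9*w**2; 16*w**2 - 25*k**2 is a difference of squares.

9*w**2*(4*w - 5*k)*(4*w + 5*k)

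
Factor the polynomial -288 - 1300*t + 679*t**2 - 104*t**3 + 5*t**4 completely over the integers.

Trying the rational-root candidates, t = 8 is a root, so (t - 8) divides it; the quotient is 5*t**3 - 64*t**2 + 167*t + 36.
Next, t = 9 is a root, so (t - 9) divides it; the quotient is 5*t**2 - 19*t - 4.
The remaining quadratic factors as (5*t + 1)(t - 4).

(5*t + 1)*(t - 4)*(t - 8)*(t - 9)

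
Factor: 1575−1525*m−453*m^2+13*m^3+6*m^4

(6*m−5)*(m+5)*(m+7)*(m−9)

By the rational root theorem, m = −7 is a root, giving the factor (m+7) and quotient 6*m^3−29*m^2−250*m+225.
Next, m = 9 is a root, giving the factor (m−9) and quotient 6*m^2+25*m−25.
The remaining quadratic factors as (m+5)(6*m−5).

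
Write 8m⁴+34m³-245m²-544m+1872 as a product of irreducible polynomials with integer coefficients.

(2m+13)(4m-9)(m+4)(m-4)

By the rational root theorem, m = 4 is a root, so (m-4) is a factor; dividing leaves 8m³+66m²+19m-468.
Then m = 9/4 is a root, giving the factor (4m-9) and quotient 2m²+21m+52.
The remaining quadratic factors as (2m+13)(m+4).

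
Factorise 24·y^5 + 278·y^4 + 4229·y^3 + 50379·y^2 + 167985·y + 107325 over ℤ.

(4·y + 15)·(6·y + 5)·(y + 9)·(y^2 - 2·y + 159)

By the rational root theorem, y = -9 is a root, giving the factor (y + 9) and quotient 24·y^4 + 62·y^3 + 3671·y^2 + 17340·y + 11925.
Next, y = -15/4 is a root, so (4·y + 15) is a factor; dividing leaves 6·y^3 - 7·y^2 + 944·y + 795.
Then y = -5/6 is a root, so (6·y + 5) is a factor; dividing leaves y^2 - 2·y + 159.
The quadratic y^2 - 2·y + 159 has discriminant -632 < 0 and is irreducible over ℤ.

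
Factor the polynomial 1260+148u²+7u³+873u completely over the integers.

Trying the rational-root candidates, u = −7 is a root, giving the factor (u+7) and quotient 7u²+99u+180.
The remaining quadratic factors as (u+12)(7u+15).

(7u+15)(u+12)(u+7)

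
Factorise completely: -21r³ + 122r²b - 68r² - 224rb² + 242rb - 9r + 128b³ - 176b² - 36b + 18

-(r - 2b + 3)(3r - 8b + 2)(7r - 8b - 3)

Group: r(-21r² + 80rb - 5r - 64b² - 8b + 6) + (-2b + 3)(-21r² + 80rb - 5r - 64b² - 8b + 6); both groups contain (-21r² + 80rb - 5r - 64b² - 8b + 6), so (r - 2b + 3) is a factor with cofactor -21r² + 80rb - 5r - 64b² - 8b + 6.
The cofactor groups again: -21r² + 80rb - 5r - 64b² - 8b + 6 = -7r(3r - 8b + 2) + (8b + 3)(3r - 8b + 2); both groups contain (3r - 8b + 2), giving -(7r - 8b - 3)(3r - 8b + 2).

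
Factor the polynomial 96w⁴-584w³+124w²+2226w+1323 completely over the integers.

Among the possible rational roots, w = -7/6 is a root, so (6w+7) is a factor; dividing leaves 16w³-116w²+156w+189.
Then w = 9/2 is a root, so (2w-9) divides it; the quotient is 8w²-22w-21.
The remaining quadratic factors as (4w+3)(2w-7).

(2w-7)(2w-9)(4w+3)(6w+7)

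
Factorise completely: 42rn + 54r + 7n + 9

Group as (42rn + 54r) + (7n + 9) = 6r(7n + 9) + (7n + 9).
Both groups share the factor (7n + 9).

(6r + 1)(7n + 9)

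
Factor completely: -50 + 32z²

Pull out the common factor 2; 16z² - 25 is a difference of squares.

2(4z + 5)(4z - 5)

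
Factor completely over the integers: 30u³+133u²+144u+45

Trying the rational-root candidates, u = −5/6 is a root, so (6u+5) is a factor; dividing leaves 5u²+18u+9.
The remaining quadratic factors as (5u+3)(u+3).

(5u+3)(6u+5)(u+3)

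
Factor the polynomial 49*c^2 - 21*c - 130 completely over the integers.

Need a pair with product 49·(-130) = -6370 and sum -21: that's 70 and -91.
Split the middle term: 49*c^2 + 70*c - 91*c - 130 = 7*c*(7*c + 10) - 13*(7*c + 10).

(7*c + 10)*(7*c - 13)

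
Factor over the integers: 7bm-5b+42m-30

Group as (7bm-5b) + (42m-30) = b(7m-5) + 6(7m-5).
Both groups share the factor (7m-5).

(7m-5)(b+6)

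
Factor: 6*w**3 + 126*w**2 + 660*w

Pull out the common factor 6*w, then factor the remaining trinomial.

6*w*(w + 10)*(w + 11)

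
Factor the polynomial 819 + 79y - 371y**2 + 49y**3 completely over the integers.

(7y + 9)(7y - 13)(y - 7)

Among the possible rational roots, y = 7 is a root, so (y - 7) divides it; the quotient is 49y**2 - 28y - 117.
The remaining quadratic factors as (7y + 9)(7y - 13).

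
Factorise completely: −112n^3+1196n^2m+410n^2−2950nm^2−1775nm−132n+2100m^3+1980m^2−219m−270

−(7n−10m−9)(8n−14m+5)(2n−15m−6)

Group: 8n(−14n^2+125nm+60n−150m^2−195m−54) + (−14m+5)(−14n^2+125nm+60n−150m^2−195m−54); both groups contain (−14n^2+125nm+60n−150m^2−195m−54), so (8n−14m+5) is a factor with cofactor −14n^2+125nm+60n−150m^2−195m−54.
The cofactor groups again: −14n^2+125nm+60n−150m^2−195m−54 = −7n(2n−15m−6) + (10m+9)(2n−15m−6); both groups contain (2n−15m−6), giving −(7n−10m−9)(2n−15m−6).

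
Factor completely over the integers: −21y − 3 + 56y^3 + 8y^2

(7y + 1)(8y^2 − 3)

Group as (56y^3 − 21y) + (8y^2 − 3) = 7y(8y^2 − 3) + (8y^2 − 3).
Both groups share the factor (8y^2 − 3).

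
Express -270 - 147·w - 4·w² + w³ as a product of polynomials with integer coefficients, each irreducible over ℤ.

By the rational root theorem, w = 15 is a root, giving the factor (w - 15) and quotient w² + 11·w + 18.
The remaining quadratic factors as (w + 9)(w + 2).

(w + 2)·(w + 9)·(w - 15)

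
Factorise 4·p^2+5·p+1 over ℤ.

Need a pair with product 4·1 = 4 and sum 5: that's 1 and 4.
Split the middle term: 4·p^2+p + 4·p+1 = p·(4·p+1) + (4·p+1).

(4·p+1)·(p+1)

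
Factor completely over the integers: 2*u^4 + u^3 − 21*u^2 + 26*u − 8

(2*u − 1)*(u + 4)*(u − 1)*(u − 2)

Among the possible rational roots, u = 1/2 is a root, so (2*u − 1) is a factor; dividing leaves u^3 + u^2 − 10*u + 8.
Then u = 2 is a root, so (u − 2) divides it; the quotient is u^2 + 3*u − 4.
The remaining quadratic factors as (u + 4)(u − 1).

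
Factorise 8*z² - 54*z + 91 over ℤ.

Need a pair with product 8·91 = 728 and sum -54: that's -28 and -26.
Split the middle term: 8*z² - 28*z - 26*z + 91 = 4*z*(2*z - 7) - 13*(2*z - 7).

(2*z - 7)*(4*z - 13)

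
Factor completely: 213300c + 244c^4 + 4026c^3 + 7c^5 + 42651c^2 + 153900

(7c + 6)(c + 10)(c + 15)(c^2 + 9c + 171)

Among the possible rational roots, c = −10 is a root, giving the factor (c + 10) and quotient 7c^4 + 174c^3 + 2286c^2 + 19791c + 15390.
Next, c = −6/7 is a root, so (7c + 6) divides it; the quotient is c^3 + 24c^2 + 306c + 2565.
Continuing, c = −15 is a root, so (c + 15) divides it; the quotient is c^2 + 9c + 171.
The quadratic c^2 + 9c + 171 has discriminant −603 < 0 and is irreducible over ℤ.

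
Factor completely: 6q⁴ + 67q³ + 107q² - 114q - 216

(2q + 3)(3q - 4)(q + 2)(q + 9)

Trying the rational-root candidates, q = -9 is a root, so (q + 9) divides it; the quotient is 6q³ + 13q² - 10q - 24.
Continuing, q = -2 is a root, so (q + 2) divides it; the quotient is 6q² + q - 12.
The remaining quadratic factors as (3q - 4)(2q + 3).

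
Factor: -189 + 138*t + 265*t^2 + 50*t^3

Trying the rational-root candidates, t = -7/5 is a root, giving the factor (5*t + 7) and quotient 10*t^2 + 39*t - 27.
The remaining quadratic factors as (5*t - 3)(2*t + 9).

(2*t + 9)*(5*t + 7)*(5*t - 3)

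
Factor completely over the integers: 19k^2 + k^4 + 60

(k^2 + 15)(k^2 + 4)

Substitute u = k^2 to get a quadratic in u, then factor.
k^2 + 15 is irreducible over ℤ (always positive, so no real roots).
k^2 + 4 is irreducible over ℤ (sum of squares).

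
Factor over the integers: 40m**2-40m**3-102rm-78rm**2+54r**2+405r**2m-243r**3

Group: 9r(-27r**2+30rm+6r+8m**2-8m) - 5m(-27r**2+30rm+6r+8m**2-8m); both groups contain (-27r**2+30rm+6r+8m**2-8m), so (9r-5m) is a factor with cofactor -27r**2+30rm+6r+8m**2-8m.
The cofactor groups again: -27r**2+30rm+6r+8m**2-8m = -9r(3r-4m) + (-2m+2)(3r-4m); both groups contain (3r-4m), giving -(9r+2m-2)(3r-4m).

-(3r-4m)(9r-5m)(9r+2m-2)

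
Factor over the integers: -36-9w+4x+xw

(w+4)(x-9)

Group as (xw+4x) + (-9w-36) = x(w+4) - 9(w+4).
Both groups share the factor (w+4).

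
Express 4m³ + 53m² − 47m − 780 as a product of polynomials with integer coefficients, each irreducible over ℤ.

By the rational root theorem, m = 15/4 is a root, so (4m − 15) divides it; the quotient is m² + 17m + 52.
The remaining quadratic factors as (m + 13)(m + 4).

(4m − 15)(m + 13)(m + 4)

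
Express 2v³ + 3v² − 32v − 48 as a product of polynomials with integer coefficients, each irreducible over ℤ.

Testing divisors of the constant over divisors of the leading coefficient, v = −4 is a root, so (v + 4) divides it; the quotient is 2v² − 5v − 12.
The remaining quadratic factors as (2v + 3)(v − 4).

(2v + 3)(v + 4)(v − 4)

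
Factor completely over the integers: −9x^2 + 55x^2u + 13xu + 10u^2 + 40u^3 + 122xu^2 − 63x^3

Group: 9x(−7x^2 + 10xu − x + 8u^2 + 2u) + 5u(−7x^2 + 10xu − x + 8u^2 + 2u); both groups contain (−7x^2 + 10xu − x + 8u^2 + 2u), so (9x + 5u) is a factor with cofactor −7x^2 + 10xu − x + 8u^2 + 2u.
The cofactor groups again: −7x^2 + 10xu − x + 8u^2 + 2u = −x(7x + 4u + 1) + 2u(7x + 4u + 1); both groups contain (7x + 4u + 1), giving −(x − 2u)(7x + 4u + 1).

−(x − 2u)(7x + 4u + 1)(9x + 5u)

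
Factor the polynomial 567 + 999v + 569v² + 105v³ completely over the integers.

(3v + 7)(5v + 9)(7v + 9)

Among the possible rational roots, v = -7/3 is a root, so (3v + 7) divides it; the quotient is 35v² + 108v + 81.
The remaining quadratic factors as (7v + 9)(5v + 9).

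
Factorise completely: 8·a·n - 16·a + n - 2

(8·a + 1)·(n - 2)

Group as (8·a·n - 16·a) + (n - 2) = 8·a·(n - 2) + (n - 2).
Both groups share the factor (n - 2).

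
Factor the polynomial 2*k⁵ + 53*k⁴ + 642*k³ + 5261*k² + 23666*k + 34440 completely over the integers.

(2*k + 5)*(k + 12)*(k + 7)*(k² + 5*k + 82)

Among the possible rational roots, k = −12 is a root, giving the factor (k + 12) and quotient 2*k⁴ + 29*k³ + 294*k² + 1733*k + 2870.
Then k = −7 is a root, so (k + 7) divides it; the quotient is 2*k³ + 15*k² + 189*k + 410.
Then k = −5/2 is a root, so (2*k + 5) is a factor; dividing leaves k² + 5*k + 82.
The quadratic k² + 5*k + 82 has discriminant −303 < 0 and is irreducible over ℤ.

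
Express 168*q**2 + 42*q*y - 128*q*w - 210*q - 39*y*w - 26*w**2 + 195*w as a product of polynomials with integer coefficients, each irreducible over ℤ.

(12*q + 3*y + 2*w - 15)*(14*q - 13*w)

Group: 14*q*(12*q + 3*y + 2*w - 15) - 13*w*(12*q + 3*y + 2*w - 15); both groups contain (12*q + 3*y + 2*w - 15).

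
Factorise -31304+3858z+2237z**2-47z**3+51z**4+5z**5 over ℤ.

Trying the rational-root candidates, z = 14/5 is a root, so (5z-14) is a factor; dividing leaves z**4+13z**3+27z**2+523z+2236.
Next, z = -4 is a root, giving the factor (z+4) and quotient z**3+9z**2-9z+559.
Next, z = -13 is a root, so (z+13) divides it; the quotient is z**2-4z+43.
The quadratic z**2-4z+43 has discriminant -156 < 0 and is irreducible over ℤ.

(5z-14)(z+13)(z+4)(z**2-4z+43)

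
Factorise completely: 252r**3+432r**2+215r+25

Trying the rational-root candidates, r = −5/6 is a root, so (6r+5) divides it; the quotient is 42r**2+37r+5.
The remaining quadratic factors as (6r+1)(7r+5).

(6r+1)(6r+5)(7r+5)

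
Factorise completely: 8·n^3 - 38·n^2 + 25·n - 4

By the rational root theorem, n = 1/2 is a root, so (2·n - 1) divides it; the quotient is 4·n^2 - 17·n + 4.
The remaining quadratic factors as (n - 4)(4·n - 1).

(2·n - 1)·(4·n - 1)·(n - 4)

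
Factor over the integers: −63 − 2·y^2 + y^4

Substitute u = y^2 to get a quadratic in u, then factor.
y^2 + 7 is irreducible over ℤ (always positive, so no real roots).
y^2 − 9 is a difference of squares.

(y + 3)·(y − 3)·(y^2 + 7)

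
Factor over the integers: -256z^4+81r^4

Write as (9r^2)² − (16z^2)², then factor 9r^2-16z^2 once more.

(3r+4z)(3r-4z)(9r^2+16z^2)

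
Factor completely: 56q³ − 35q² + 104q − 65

(8q − 5)(7q² + 13)

Group as (56q³ + 104q) + (−35q² − 65) = 8q(7q² + 13) − 5(7q² + 13).
Both groups share the factor (7q² + 13).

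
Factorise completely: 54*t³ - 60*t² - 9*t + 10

(9*t - 10)*(6*t² - 1)

Group as (54*t³ - 9*t) + (-60*t² + 10) = 9*t*(6*t² - 1) - 10*(6*t² - 1).
Both groups share the factor (6*t² - 1).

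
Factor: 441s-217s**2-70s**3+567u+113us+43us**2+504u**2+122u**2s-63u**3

-(u-2s-9)(7u-5s+7)(9u+7s)

Group: 9u(-7u**2+19us+56u-10s**2-31s+63) + 7s(-7u**2+19us+56u-10s**2-31s+63); both groups contain (-7u**2+19us+56u-10s**2-31s+63), so (9u+7s) is a factor with cofactor -7u**2+19us+56u-10s**2-31s+63.
The cofactor groups again: -7u**2+19us+56u-10s**2-31s+63 = -u(7u-5s+7) + (2s+9)(7u-5s+7); both groups contain (7u-5s+7), giving -(u-2s-9)(7u-5s+7).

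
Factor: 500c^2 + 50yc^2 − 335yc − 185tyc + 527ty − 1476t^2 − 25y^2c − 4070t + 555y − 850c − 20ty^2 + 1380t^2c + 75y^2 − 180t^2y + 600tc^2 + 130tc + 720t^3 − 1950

Group: 12t(60t^2 − 20ty + 115tc − 173t − 25yc + 75y + 50c^2 − 85c − 195) + (y + 10)(60t^2 − 20ty + 115tc − 173t − 25yc + 75y + 50c^2 − 85c − 195); both groups contain (60t^2 − 20ty + 115tc − 173t − 25yc + 75y + 50c^2 − 85c − 195), so (12t + y + 10) is a factor with cofactor 60t^2 − 20ty + 115tc − 173t − 25yc + 75y + 50c^2 − 85c − 195.
The cofactor groups again: 60t^2 − 20ty + 115tc − 173t − 25yc + 75y + 50c^2 − 85c − 195 = 15t(4t + 5c − 15) + (−5y + 10c + 13)(4t + 5c − 15); both groups contain (4t + 5c − 15), giving (15t − 5y + 10c + 13)(4t + 5c − 15).

(15t − 5y + 10c + 13)(12t + y + 10)(4t + 5c − 15)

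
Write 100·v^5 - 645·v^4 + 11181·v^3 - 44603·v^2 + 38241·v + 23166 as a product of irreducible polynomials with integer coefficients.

Trying the rational-root candidates, v = -2/5 is a root, so (5·v + 2) is a factor; dividing leaves 20·v^4 - 137·v^3 + 2291·v^2 - 9837·v + 11583.
Then v = 9/4 is a root, so (4·v - 9) is a factor; dividing leaves 5·v^3 - 23·v^2 + 521·v - 1287.
Next, v = 13/5 is a root, giving the factor (5·v - 13) and quotient v^2 - 2·v + 99.
The quadratic v^2 - 2·v + 99 has discriminant -392 < 0 and is irreducible over ℤ.

(4·v - 9)·(5·v + 2)·(5·v - 13)·(v^2 - 2·v + 99)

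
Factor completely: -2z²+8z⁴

2z²(2z+1)(2z-1)

Every term has a factor of 2z². Then 4z²-1 = (2z)² − (1)².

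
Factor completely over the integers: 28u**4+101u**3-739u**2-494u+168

By the rational root theorem, u = -6/7 is a root, so (7u+6) divides it; the quotient is 4u**3+11u**2-115u+28.
Then u = 1/4 is a root, so (4u-1) is a factor; dividing leaves u**2+3u-28.
The remaining quadratic factors as (u+7)(u-4).

(4u-1)(7u+6)(u+7)(u-4)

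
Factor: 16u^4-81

(2u)⁴ − (3)⁴ = ((2u)² − (3)²)((2u)² + (3)²); the first factor splits again, the second (4u^2+9) is irreducible.

(2u+3)(2u-3)(4u^2+9)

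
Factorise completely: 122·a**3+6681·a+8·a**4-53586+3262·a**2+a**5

Trying the rational-root candidates, a = 3 is a root, so (a-3) is a factor; dividing leaves a**4+11·a**3+155·a**2+3727·a+17862.
Then a = -13 is a root, so (a+13) is a factor; dividing leaves a**3-2·a**2+181·a+1374.
Next, a = -6 is a root, giving the factor (a+6) and quotient a**2-8·a+229.
The quadratic a**2-8·a+229 has discriminant -852 < 0 and is irreducible over ℤ.

(a+13)·(a+6)·(a-3)·(a**2-8·a+229)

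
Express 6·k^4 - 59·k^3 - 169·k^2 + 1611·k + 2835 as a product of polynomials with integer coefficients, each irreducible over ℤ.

Testing divisors of the constant over divisors of the leading coefficient, k = 7 is a root, so (k - 7) is a factor; dividing leaves 6·k^3 - 17·k^2 - 288·k - 405.
Then k = -5/3 is a root, giving the factor (3·k + 5) and quotient 2·k^2 - 9·k - 81.
The remaining quadratic factors as (2·k + 9)(k - 9).

(2·k + 9)·(3·k + 5)·(k - 7)·(k - 9)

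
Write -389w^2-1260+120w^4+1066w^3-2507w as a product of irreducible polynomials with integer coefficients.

Testing divisors of the constant over divisors of the leading coefficient, w = -5/6 is a root, giving the factor (6w+5) and quotient 20w^3+161w^2-199w-252.
Continuing, w = -9 is a root, so (w+9) divides it; the quotient is 20w^2-19w-28.
The remaining quadratic factors as (5w+4)(4w-7).

(4w-7)(5w+4)(6w+5)(w+9)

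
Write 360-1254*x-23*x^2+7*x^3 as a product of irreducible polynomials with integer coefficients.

(7*x-2)*(x+12)*(x-15)

Trying the rational-root candidates, x = 2/7 is a root, giving the factor (7*x-2) and quotient x^2-3*x-180.
The remaining quadratic factors as (x-15)(x+12).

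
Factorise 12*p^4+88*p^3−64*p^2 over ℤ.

4*p^2*(3*p−2)*(p+8)

Pull out the common factor 4*p^2, then factor the remaining trinomial.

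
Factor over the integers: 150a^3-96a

Pull out the common factor 6a; 25a^2-16 is a difference of squares.

6a(5a+4)(5a-4)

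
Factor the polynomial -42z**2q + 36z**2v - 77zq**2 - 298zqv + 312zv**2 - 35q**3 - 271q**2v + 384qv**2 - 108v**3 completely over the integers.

Group: 7q(-6z**2 - 11zq - 52zv - 5q**2 - 43qv + 18v**2) - 6v(-6z**2 - 11zq - 52zv - 5q**2 - 43qv + 18v**2); both groups contain (-6z**2 - 11zq - 52zv - 5q**2 - 43qv + 18v**2), so (7q - 6v) is a factor with cofactor -6z**2 - 11zq - 52zv - 5q**2 - 43qv + 18v**2.
The cofactor groups again: -6z**2 - 11zq - 52zv - 5q**2 - 43qv + 18v**2 = -6z(z + q + 9v) + (-5q + 2v)(z + q + 9v); both groups contain (z + q + 9v), giving -(6z + 5q - 2v)(z + q + 9v).

-(6z + 5q - 2v)(7q - 6v)(z + q + 9v)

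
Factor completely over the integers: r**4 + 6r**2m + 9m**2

Recognize a perfect-square trinomial with the parts r**2 and 3m.

(r**2 + 3m)**2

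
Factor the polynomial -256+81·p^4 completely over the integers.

(3·p)⁴ − (4)⁴ = ((3·p)² − (4)²)((3·p)² + (4)²); the first factor splits again, the second (9·p^2+16) is irreducible.

(3·p+4)·(3·p-4)·(9·p^2+16)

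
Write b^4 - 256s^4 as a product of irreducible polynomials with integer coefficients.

(b + 4s)(b - 4s)(b^2 + 16s^2)

Write as (b^2)² − (16s^2)², then factor b^2 - 16s^2 once more.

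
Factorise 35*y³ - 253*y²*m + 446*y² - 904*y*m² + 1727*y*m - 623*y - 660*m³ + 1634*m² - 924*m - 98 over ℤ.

Group: 7*y*(5*y² - 44*y*m + 63*y - 60*m² + 154*m - 98) + (11*m + 1)*(5*y² - 44*y*m + 63*y - 60*m² + 154*m - 98); both groups contain (5*y² - 44*y*m + 63*y - 60*m² + 154*m - 98), so (7*y + 11*m + 1) is a factor with cofactor 5*y² - 44*y*m + 63*y - 60*m² + 154*m - 98.
The cofactor groups again: 5*y² - 44*y*m + 63*y - 60*m² + 154*m - 98 = y*(5*y + 6*m - 7) + (-10*m + 14)*(5*y + 6*m - 7); both groups contain (5*y + 6*m - 7), giving (y - 10*m + 14)*(5*y + 6*m - 7).

(y - 10*m + 14)*(7*y + 11*m + 1)*(5*y + 6*m - 7)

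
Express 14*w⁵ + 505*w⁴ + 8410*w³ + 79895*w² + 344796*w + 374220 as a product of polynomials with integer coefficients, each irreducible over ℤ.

By the rational root theorem, w = −11/7 is a root, so (7*w + 11) is a factor; dividing leaves 2*w⁴ + 69*w³ + 1093*w² + 9696*w + 34020.
Next, w = −15/2 is a root, giving the factor (2*w + 15) and quotient w³ + 27*w² + 344*w + 2268.
Then w = −14 is a root, so (w + 14) is a factor; dividing leaves w² + 13*w + 162.
The quadratic w² + 13*w + 162 has discriminant −479 < 0 and is irreducible over ℤ.

(2*w + 15)*(7*w + 11)*(w + 14)*(w² + 13*w + 162)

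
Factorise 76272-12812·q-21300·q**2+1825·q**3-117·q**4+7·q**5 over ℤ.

(7·q-12)·(q+2)·(q-14)·(q**2-3·q+227)

Trying the rational-root candidates, q = -2 is a root, so (q+2) is a factor; dividing leaves 7·q**4-131·q**3+2087·q**2-25474·q+38136.
Then q = 14 is a root, giving the factor (q-14) and quotient 7·q**3-33·q**2+1625·q-2724.
Then q = 12/7 is a root, so (7·q-12) is a factor; dividing leaves q**2-3·q+227.
The quadratic q**2-3·q+227 has discriminant -899 < 0 and is irreducible over ℤ.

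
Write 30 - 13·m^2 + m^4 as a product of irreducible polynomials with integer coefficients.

(m^2 - 10)·(m^2 - 3)

Substitute u = m^2 to get a quadratic in u, then factor.
m^2 - 3 is irreducible over ℤ (3 is not a perfect square).
m^2 - 10 is irreducible over ℤ (10 is not a perfect square).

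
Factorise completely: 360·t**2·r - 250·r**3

10·r·(6·t - 5·r)·(6·t + 5·r)

Factor out 10·r, leaving 36·t**2 - 25·r**2, which is a difference of two squares.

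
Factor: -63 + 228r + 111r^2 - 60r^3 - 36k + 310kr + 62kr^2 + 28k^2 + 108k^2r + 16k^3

(2k + 12r - 3)(2k - r + 3)(4k + 5r + 7)

Group: 2k(8k^2 + 6kr + 26k - 5r^2 + 8r + 21) + (12r - 3)(8k^2 + 6kr + 26k - 5r^2 + 8r + 21); both groups contain (8k^2 + 6kr + 26k - 5r^2 + 8r + 21), so (2k + 12r - 3) is a factor with cofactor 8k^2 + 6kr + 26k - 5r^2 + 8r + 21.
The cofactor groups again: 8k^2 + 6kr + 26k - 5r^2 + 8r + 21 = 2k(4k + 5r + 7) + (-r + 3)(4k + 5r + 7); both groups contain (4k + 5r + 7), giving (2k - r + 3)(4k + 5r + 7).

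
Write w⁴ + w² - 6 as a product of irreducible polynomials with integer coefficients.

Substitute u = w² to get a quadratic in u, then factor.
w² - 2 is irreducible over ℤ (2 is not a perfect square).
w² + 3 is irreducible over ℤ (always positive, so no real roots).

(w² + 3)(w² - 2)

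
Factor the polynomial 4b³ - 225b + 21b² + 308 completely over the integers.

By the rational root theorem, b = -11 is a root, so (b + 11) divides it; the quotient is 4b² - 23b + 28.
The remaining quadratic factors as (b - 4)(4b - 7).

(4b - 7)(b + 11)(b - 4)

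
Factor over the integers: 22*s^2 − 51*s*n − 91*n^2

Group: 11*s*(2*s − 7*n) + 13*n*(2*s − 7*n); both groups contain (2*s − 7*n).

(2*s − 7*n)*(11*s + 13*n)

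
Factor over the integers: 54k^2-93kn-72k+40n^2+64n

Group: 9k(6k-5n-8) - 8n(6k-5n-8); both groups contain (6k-5n-8).

(6k-5n-8)(9k-8n)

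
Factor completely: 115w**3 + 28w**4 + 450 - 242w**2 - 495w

By the rational root theorem, w = 15/7 is a root, so (7w - 15) divides it; the quotient is 4w**3 + 25w**2 + 19w - 30.
Next, w = -5 is a root, so (w + 5) divides it; the quotient is 4w**2 + 5w - 6.
The remaining quadratic factors as (4w - 3)(w + 2).

(4w - 3)(7w - 15)(w + 2)(w + 5)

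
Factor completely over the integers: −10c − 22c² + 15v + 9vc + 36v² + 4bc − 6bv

−(3v − 2c)(2b − 12v − 11c − 5)

Group: −2b(3v − 2c) + (12v + 11c + 5)(3v − 2c); both groups contain (3v − 2c).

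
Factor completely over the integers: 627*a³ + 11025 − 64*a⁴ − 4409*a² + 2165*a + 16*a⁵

(4*a + 5)*(4*a − 9)*(a − 5)*(a² + 2*a + 49)

By the rational root theorem, a = 5 is a root, so (a − 5) is a factor; dividing leaves 16*a⁴ + 16*a³ + 707*a² − 874*a − 2205.
Then a = 9/4 is a root, so (4*a − 9) is a factor; dividing leaves 4*a³ + 13*a² + 206*a + 245.
Then a = −5/4 is a root, so (4*a + 5) divides it; the quotient is a² + 2*a + 49.
The quadratic a² + 2*a + 49 has discriminant −192 < 0 and is irreducible over ℤ.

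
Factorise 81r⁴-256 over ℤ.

(3r+4)(3r-4)(9r²+16)

(3r)⁴ − (4)⁴ = ((3r)² − (4)²)((3r)² + (4)²); the first factor splits again, the second (9r²+16) is irreducible.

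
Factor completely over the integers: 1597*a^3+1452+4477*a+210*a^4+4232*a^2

(5*a+11)*(6*a+11)*(7*a+4)*(a+3)

Trying the rational-root candidates, a = −3 is a root, so (a+3) divides it; the quotient is 210*a^3+967*a^2+1331*a+484.
Then a = −4/7 is a root, so (7*a+4) divides it; the quotient is 30*a^2+121*a+121.
The remaining quadratic factors as (6*a+11)(5*a+11).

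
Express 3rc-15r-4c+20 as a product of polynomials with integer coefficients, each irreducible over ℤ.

(3r-4)(c-5)

Group as (3rc-15r) + (-4c+20) = 3r(c-5) - 4(c-5).
Both groups share the factor (c-5).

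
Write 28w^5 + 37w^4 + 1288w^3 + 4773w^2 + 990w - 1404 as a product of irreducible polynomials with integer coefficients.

Among the possible rational roots, w = -3/4 is a root, giving the factor (4w + 3) and quotient 7w^4 + 4w^3 + 319w^2 + 954w - 468.
Then w = -3 is a root, so (w + 3) is a factor; dividing leaves 7w^3 - 17w^2 + 370w - 156.
Next, w = 3/7 is a root, so (7w - 3) is a factor; dividing leaves w^2 - 2w + 52.
The quadratic w^2 - 2w + 52 has discriminant -204 < 0 and is irreducible over ℤ.

(4w + 3)(7w - 3)(w + 3)(w^2 - 2w + 52)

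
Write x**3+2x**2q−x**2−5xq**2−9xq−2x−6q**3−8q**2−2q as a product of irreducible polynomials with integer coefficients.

(x−2q−2)(x+3q+1)(x+q)

Group: x(x**2+4xq+x+3q**2+q) + (−2q−2)(x**2+4xq+x+3q**2+q); both groups contain (x**2+4xq+x+3q**2+q), so (x−2q−2) is a factor with cofactor x**2+4xq+x+3q**2+q.
The cofactor groups again: x**2+4xq+x+3q**2+q = x(x+q) + (3q+1)(x+q); both groups contain (x+q), giving (x+3q+1)(x+q).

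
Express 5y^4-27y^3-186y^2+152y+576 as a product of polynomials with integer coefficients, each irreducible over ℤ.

By the rational root theorem, y = 9 is a root, so (y-9) divides it; the quotient is 5y^3+18y^2-24y-64.
Next, y = -8/5 is a root, so (5y+8) is a factor; dividing leaves y^2+2y-8.
The remaining quadratic factors as (y-2)(y+4).

(5y+8)(y+4)(y-2)(y-9)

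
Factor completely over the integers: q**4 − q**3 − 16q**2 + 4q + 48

(q + 2)(q + 3)(q − 2)(q − 4)

By the rational root theorem, q = −2 is a root, so (q + 2) is a factor; dividing leaves q**3 − 3q**2 − 10q + 24.
Then q = 2 is a root, so (q − 2) is a factor; dividing leaves q**2 − q − 12.
The remaining quadratic factors as (q + 3)(q − 4).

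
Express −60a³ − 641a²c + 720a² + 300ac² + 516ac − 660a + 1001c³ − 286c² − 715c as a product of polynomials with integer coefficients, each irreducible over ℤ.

−(12a + 13c)(5a − 7c − 5)(a + 11c − 11)

Group: a(−60a² + 19ac + 60a + 91c² + 65c) + (11c − 11)(−60a² + 19ac + 60a + 91c² + 65c); both groups contain (−60a² + 19ac + 60a + 91c² + 65c), so (a + 11c − 11) is a factor with cofactor −60a² + 19ac + 60a + 91c² + 65c.
The cofactor groups again: −60a² + 19ac + 60a + 91c² + 65c = −5a(12a + 13c) + (7c + 5)(12a + 13c); both groups contain (12a + 13c), giving −(5a − 7c − 5)(12a + 13c).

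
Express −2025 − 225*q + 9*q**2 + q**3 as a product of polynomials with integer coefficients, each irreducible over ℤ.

Testing divisors of the constant over divisors of the leading coefficient, q = −9 is a root, so (q + 9) is a factor; dividing leaves q**2 − 225.
The remaining quadratic factors as (q − 15)(q + 15).

(q + 15)*(q + 9)*(q − 15)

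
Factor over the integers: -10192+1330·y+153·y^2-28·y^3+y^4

Testing divisors of the constant over divisors of the leading coefficient, y = 14 is a root, so (y-14) is a factor; dividing leaves y^3-14·y^2-43·y+728.
Next, y = 8 is a root, giving the factor (y-8) and quotient y^2-6·y-91.
The remaining quadratic factors as (y-13)(y+7).

(y+7)·(y-13)·(y-14)·(y-8)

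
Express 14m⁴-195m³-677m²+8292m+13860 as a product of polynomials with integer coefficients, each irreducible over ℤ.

Trying the rational-root candidates, m = 15/2 is a root, so (2m-15) is a factor; dividing leaves 7m³-45m²-676m-924.
Continuing, m = -6 is a root, so (m+6) is a factor; dividing leaves 7m²-87m-154.
The remaining quadratic factors as (m-14)(7m+11).

(2m-15)(7m+11)(m+6)(m-14)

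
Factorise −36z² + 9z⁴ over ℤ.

Factor out 9z², leaving z² − 4, which is a difference of two squares.

9z²(z + 2)(z − 2)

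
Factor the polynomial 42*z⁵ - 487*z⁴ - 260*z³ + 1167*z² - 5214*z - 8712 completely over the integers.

Trying the rational-root candidates, z = -11/7 is a root, so (7*z + 11) is a factor; dividing leaves 6*z⁴ - 79*z³ + 87*z² + 30*z - 792.
Next, z = 12 is a root, so (z - 12) divides it; the quotient is 6*z³ - 7*z² + 3*z + 66.
Continuing, z = -11/6 is a root, so (6*z + 11) is a factor; dividing leaves z² - 3*z + 6.
The quadratic z² - 3*z + 6 has discriminant -15 < 0 and is irreducible over ℤ.

(6*z + 11)*(7*z + 11)*(z - 12)*(z² - 3*z + 6)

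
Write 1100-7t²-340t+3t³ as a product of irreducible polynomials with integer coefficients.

(3t-10)(t+11)(t-10)

By the rational root theorem, t = -11 is a root, so (t+11) is a factor; dividing leaves 3t²-40t+100.
The remaining quadratic factors as (t-10)(3t-10).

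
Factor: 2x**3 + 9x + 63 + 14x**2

Group as (2x**3 + 9x) + (14x**2 + 63) = x(2x**2 + 9) + 7(2x**2 + 9).
Both groups share the factor (2x**2 + 9).

(x + 7)(2x**2 + 9)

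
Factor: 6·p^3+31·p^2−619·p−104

(6·p+1)·(p+13)·(p−8)

Trying the rational-root candidates, p = −1/6 is a root, so (6·p+1) divides it; the quotient is p^2+5·p−104.
The remaining quadratic factors as (p−8)(p+13).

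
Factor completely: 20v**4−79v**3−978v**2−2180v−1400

(4v+5)(5v+14)(v+2)(v−10)

Testing divisors of the constant over divisors of the leading coefficient, v = −14/5 is a root, so (5v+14) is a factor; dividing leaves 4v**3−27v**2−120v−100.
Next, v = −2 is a root, so (v+2) is a factor; dividing leaves 4v**2−35v−50.
The remaining quadratic factors as (4v+5)(v−10).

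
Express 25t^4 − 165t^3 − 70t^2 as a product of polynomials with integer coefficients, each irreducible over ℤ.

Pull out the common factor 5t^2, then factor the remaining trinomial.

5t^2(5t + 2)(t − 7)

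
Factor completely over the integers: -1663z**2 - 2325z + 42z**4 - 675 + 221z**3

(6z + 5)(7z + 3)(z + 9)(z - 5)

Among the possible rational roots, z = -9 is a root, so (z + 9) is a factor; dividing leaves 42z**3 - 157z**2 - 250z - 75.
Continuing, z = 5 is a root, so (z - 5) divides it; the quotient is 42z**2 + 53z + 15.
The remaining quadratic factors as (6z + 5)(7z + 3).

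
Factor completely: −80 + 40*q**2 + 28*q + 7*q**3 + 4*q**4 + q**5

(q + 2)*(q + 4)*(q − 1)*(q**2 − q + 10)

Among the possible rational roots, q = −4 is a root, so (q + 4) divides it; the quotient is q**4 + 7*q**2 + 12*q − 20.
Continuing, q = −2 is a root, so (q + 2) is a factor; dividing leaves q**3 − 2*q**2 + 11*q − 10.
Next, q = 1 is a root, so (q − 1) divides it; the quotient is q**2 − q + 10.
The quadratic q**2 − q + 10 has discriminant −39 < 0 and is irreducible over ℤ.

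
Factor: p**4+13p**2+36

Substitute u = p**2 to get a quadratic in u, then factor.
p**2+9 is irreducible over ℤ (sum of squares).
p**2+4 is irreducible over ℤ (sum of squares).

(p**2+4)(p**2+9)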